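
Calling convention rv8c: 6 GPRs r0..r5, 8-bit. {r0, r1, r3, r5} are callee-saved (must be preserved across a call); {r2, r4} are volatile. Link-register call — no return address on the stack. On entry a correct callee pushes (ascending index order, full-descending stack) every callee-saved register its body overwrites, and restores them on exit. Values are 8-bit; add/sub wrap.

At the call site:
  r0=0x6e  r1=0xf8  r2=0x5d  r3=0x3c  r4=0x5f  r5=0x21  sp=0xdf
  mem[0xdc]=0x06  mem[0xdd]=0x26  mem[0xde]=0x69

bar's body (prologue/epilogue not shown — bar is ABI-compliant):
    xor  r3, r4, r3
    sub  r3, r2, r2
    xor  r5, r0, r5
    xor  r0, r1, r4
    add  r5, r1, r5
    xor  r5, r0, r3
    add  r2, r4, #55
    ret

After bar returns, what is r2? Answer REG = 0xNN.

REG = 0x96

prologue: push r0 → mem[0xde]=0x6e, sp=0xde
prologue: push r3 → mem[0xdd]=0x3c, sp=0xdd
prologue: push r5 → mem[0xdc]=0x21, sp=0xdc
body[0] xor  r3, r4, r3 → r3=0x63
body[1] sub  r3, r2, r2 → r3=0x00
body[2] xor  r5, r0, r5 → r5=0x4f
body[3] xor  r0, r1, r4 → r0=0xa7
body[4] add  r5, r1, r5 → r5=0x47
body[5] xor  r5, r0, r3 → r5=0xa7
body[6] add  r2, r4, #55 → r2=0x96
epilogue: pop r5=0x21, sp=0xdd
epilogue: pop r3=0x3c, sp=0xde
epilogue: pop r0=0x6e, sp=0xdf
r2 is caller-saved → body value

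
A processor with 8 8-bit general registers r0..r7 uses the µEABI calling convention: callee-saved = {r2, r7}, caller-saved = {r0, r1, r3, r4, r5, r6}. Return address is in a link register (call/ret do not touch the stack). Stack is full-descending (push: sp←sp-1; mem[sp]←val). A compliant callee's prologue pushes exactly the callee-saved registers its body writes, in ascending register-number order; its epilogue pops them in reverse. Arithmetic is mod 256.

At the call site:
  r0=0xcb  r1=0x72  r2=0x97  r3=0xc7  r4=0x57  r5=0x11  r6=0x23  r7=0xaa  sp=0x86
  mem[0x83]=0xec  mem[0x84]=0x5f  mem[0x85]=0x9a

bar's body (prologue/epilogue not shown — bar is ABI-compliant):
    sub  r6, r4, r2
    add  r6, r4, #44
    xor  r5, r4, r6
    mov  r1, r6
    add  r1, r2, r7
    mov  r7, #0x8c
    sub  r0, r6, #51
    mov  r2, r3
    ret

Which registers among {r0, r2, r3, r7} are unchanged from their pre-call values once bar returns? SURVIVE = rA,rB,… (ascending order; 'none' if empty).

prologue: push r2 → mem[0x85]=0x97, sp=0x85
prologue: push r7 → mem[0x84]=0xaa, sp=0x84
body[0] sub  r6, r4, r2 → r6=0xc0
body[1] add  r6, r4, #44 → r6=0x83
body[2] xor  r5, r4, r6 → r5=0xd4
body[3] mov  r1, r6 → r1=0x83
body[4] add  r1, r2, r7 → r1=0x41
body[5] mov  r7, #0x8c → r7=0x8c
body[6] sub  r0, r6, #51 → r0=0x50
body[7] mov  r2, r3 → r2=0xc7
epilogue: pop r7=0xaa, sp=0x85
epilogue: pop r2=0x97, sp=0x86
r0: caller-saved, written=True
r2: callee-saved, written=True
r3: caller-saved, written=False
r7: callee-saved, written=True

SURVIVE = r2,r3,r7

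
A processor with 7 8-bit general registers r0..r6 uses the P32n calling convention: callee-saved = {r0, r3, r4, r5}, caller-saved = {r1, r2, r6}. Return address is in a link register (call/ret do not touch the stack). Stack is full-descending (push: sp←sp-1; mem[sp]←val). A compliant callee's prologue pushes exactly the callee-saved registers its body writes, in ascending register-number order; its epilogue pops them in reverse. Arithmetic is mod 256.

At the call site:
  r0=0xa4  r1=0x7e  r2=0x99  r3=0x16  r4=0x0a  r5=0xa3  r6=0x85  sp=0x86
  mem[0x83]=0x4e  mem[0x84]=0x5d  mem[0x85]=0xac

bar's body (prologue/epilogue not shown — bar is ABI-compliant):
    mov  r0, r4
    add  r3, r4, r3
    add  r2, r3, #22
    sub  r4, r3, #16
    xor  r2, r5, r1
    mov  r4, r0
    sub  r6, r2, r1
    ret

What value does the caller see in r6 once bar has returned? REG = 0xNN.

REG = 0x5f

prologue: push r0 → mem[0x85]=0xa4, sp=0x85
prologue: push r3 → mem[0x84]=0x16, sp=0x84
prologue: push r4 → mem[0x83]=0x0a, sp=0x83
body[0] mov  r0, r4 → r0=0x0a
body[1] add  r3, r4, r3 → r3=0x20
body[2] add  r2, r3, #22 → r2=0x36
body[3] sub  r4, r3, #16 → r4=0x10
body[4] xor  r2, r5, r1 → r2=0xdd
body[5] mov  r4, r0 → r4=0x0a
body[6] sub  r6, r2, r1 → r6=0x5f
epilogue: pop r4=0x0a, sp=0x84
epilogue: pop r3=0x16, sp=0x85
epilogue: pop r0=0xa4, sp=0x86
r6 is caller-saved → body value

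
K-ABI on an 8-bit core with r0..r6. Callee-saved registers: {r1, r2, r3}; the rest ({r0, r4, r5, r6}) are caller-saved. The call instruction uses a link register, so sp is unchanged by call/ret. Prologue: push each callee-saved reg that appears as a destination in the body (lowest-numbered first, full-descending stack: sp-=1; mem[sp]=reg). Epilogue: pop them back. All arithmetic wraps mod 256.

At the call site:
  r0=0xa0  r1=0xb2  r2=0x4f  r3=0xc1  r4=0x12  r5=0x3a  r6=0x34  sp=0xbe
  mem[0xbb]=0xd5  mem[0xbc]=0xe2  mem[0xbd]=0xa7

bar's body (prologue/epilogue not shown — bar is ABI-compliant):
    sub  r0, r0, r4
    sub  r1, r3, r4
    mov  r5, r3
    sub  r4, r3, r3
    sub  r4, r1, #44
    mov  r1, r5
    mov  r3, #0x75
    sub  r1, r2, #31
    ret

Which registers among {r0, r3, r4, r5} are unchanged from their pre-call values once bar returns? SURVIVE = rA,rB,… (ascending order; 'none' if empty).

prologue: push r1 -> mem[0xbd]=0xb2, sp=0xbd
prologue: push r3 -> mem[0xbc]=0xc1, sp=0xbc
body[0] sub  r0, r0, r4 -> r0=0x8e
body[1] sub  r1, r3, r4 -> r1=0xaf
body[2] mov  r5, r3 -> r5=0xc1
body[3] sub  r4, r3, r3 -> r4=0x00
body[4] sub  r4, r1, #44 -> r4=0x83
body[5] mov  r1, r5 -> r1=0xc1
body[6] mov  r3, #0x75 -> r3=0x75
body[7] sub  r1, r2, #31 -> r1=0x30
epilogue: pop r3=0xc1, sp=0xbd
epilogue: pop r1=0xb2, sp=0xbe
r0: caller-saved, written=True
r3: callee-saved, written=True
r4: caller-saved, written=True
r5: caller-saved, written=True

SURVIVE = r3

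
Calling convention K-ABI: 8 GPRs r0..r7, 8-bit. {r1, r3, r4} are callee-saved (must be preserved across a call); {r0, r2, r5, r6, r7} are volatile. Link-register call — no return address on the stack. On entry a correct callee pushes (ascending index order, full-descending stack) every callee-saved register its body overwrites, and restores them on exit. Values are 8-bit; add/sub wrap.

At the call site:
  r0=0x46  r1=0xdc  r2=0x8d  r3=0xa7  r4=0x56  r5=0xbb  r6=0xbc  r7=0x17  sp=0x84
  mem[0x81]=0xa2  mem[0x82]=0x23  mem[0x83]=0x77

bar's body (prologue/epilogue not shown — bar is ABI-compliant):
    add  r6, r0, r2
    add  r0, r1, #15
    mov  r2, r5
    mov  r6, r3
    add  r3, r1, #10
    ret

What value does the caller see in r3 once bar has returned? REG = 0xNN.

REG = 0xa7

prologue: push r3 -> mem[0x83]=0xa7, sp=0x83
body[0] add  r6, r0, r2 -> r6=0xd3
body[1] add  r0, r1, #15 -> r0=0xeb
body[2] mov  r2, r5 -> r2=0xbb
body[3] mov  r6, r3 -> r6=0xa7
body[4] add  r3, r1, #10 -> r3=0xe6
epilogue: pop r3=0xa7, sp=0x84
r3 is callee-saved -> restored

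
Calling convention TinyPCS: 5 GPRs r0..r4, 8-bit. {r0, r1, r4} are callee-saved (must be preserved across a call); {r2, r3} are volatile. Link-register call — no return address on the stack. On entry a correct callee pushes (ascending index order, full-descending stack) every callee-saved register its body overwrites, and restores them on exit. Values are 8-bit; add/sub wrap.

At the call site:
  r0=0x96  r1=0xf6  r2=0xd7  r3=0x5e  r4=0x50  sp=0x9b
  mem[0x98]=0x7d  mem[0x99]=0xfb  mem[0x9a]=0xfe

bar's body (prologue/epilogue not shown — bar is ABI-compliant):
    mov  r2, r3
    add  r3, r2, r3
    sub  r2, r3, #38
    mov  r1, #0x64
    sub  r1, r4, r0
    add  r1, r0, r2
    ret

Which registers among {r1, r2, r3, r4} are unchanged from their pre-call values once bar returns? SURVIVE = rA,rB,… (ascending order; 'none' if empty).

SURVIVE = r1,r4

prologue: push r1 → mem[0x9a]=0xf6, sp=0x9a
body[0] mov  r2, r3 → r2=0x5e
body[1] add  r3, r2, r3 → r3=0xbc
body[2] sub  r2, r3, #38 → r2=0x96
body[3] mov  r1, #0x64 → r1=0x64
body[4] sub  r1, r4, r0 → r1=0xba
body[5] add  r1, r0, r2 → r1=0x2c
epilogue: pop r1=0xf6, sp=0x9b
r1: callee-saved, written=True
r2: caller-saved, written=True
r3: caller-saved, written=True
r4: callee-saved, written=False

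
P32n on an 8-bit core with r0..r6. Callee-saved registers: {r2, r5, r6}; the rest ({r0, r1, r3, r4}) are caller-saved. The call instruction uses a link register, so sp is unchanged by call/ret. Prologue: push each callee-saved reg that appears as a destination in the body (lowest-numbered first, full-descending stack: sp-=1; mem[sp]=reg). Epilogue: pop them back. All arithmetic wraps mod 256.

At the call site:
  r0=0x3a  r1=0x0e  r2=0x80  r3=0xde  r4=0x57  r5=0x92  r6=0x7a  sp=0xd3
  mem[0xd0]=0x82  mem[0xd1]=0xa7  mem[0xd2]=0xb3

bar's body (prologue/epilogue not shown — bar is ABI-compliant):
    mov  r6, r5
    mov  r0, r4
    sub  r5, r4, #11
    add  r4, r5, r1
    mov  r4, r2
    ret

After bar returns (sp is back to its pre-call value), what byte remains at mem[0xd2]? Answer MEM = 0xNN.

prologue: push r5 → mem[0xd2]=0x92, sp=0xd2
prologue: push r6 → mem[0xd1]=0x7a, sp=0xd1
body[0] mov  r6, r5 → r6=0x92
body[1] mov  r0, r4 → r0=0x57
body[2] sub  r5, r4, #11 → r5=0x4c
body[3] add  r4, r5, r1 → r4=0x5a
body[4] mov  r4, r2 → r4=0x80
epilogue: pop r6=0x7a, sp=0xd2
epilogue: pop r5=0x92, sp=0xd3
prologue pushed ['r5', 'r6'] at ['0xd2', '0xd1']

MEM = 0x92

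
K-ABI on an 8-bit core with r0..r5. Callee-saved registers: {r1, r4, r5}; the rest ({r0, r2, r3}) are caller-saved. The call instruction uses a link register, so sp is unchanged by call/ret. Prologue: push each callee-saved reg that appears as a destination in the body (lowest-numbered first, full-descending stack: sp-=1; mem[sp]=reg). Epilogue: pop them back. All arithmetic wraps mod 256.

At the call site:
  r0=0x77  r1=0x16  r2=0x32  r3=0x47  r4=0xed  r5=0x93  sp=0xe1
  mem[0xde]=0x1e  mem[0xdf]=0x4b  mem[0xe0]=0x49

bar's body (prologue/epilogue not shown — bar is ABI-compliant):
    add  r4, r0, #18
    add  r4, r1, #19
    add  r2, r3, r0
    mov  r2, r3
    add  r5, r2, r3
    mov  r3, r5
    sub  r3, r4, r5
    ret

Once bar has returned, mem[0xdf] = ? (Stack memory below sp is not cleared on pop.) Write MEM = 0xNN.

prologue: push r4 -> mem[0xe0]=0xed, sp=0xe0
prologue: push r5 -> mem[0xdf]=0x93, sp=0xdf
body[0] add  r4, r0, #18 -> r4=0x89
body[1] add  r4, r1, #19 -> r4=0x29
body[2] add  r2, r3, r0 -> r2=0xbe
body[3] mov  r2, r3 -> r2=0x47
body[4] add  r5, r2, r3 -> r5=0x8e
body[5] mov  r3, r5 -> r3=0x8e
body[6] sub  r3, r4, r5 -> r3=0x9b
epilogue: pop r5=0x93, sp=0xe0
epilogue: pop r4=0xed, sp=0xe1
prologue pushed ['r4', 'r5'] at ['0xe0', '0xdf']

MEM = 0x93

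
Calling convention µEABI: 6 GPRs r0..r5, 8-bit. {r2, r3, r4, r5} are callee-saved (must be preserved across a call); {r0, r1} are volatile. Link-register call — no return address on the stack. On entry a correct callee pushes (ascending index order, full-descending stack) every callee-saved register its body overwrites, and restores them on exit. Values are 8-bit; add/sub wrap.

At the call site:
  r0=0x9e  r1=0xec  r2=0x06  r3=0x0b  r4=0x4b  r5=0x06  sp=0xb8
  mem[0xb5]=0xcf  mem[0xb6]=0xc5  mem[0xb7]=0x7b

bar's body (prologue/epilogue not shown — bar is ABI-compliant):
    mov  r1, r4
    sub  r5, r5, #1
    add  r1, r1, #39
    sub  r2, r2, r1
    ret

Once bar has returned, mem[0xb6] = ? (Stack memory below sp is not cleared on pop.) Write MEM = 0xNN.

prologue: push r2 → mem[0xb7]=0x06, sp=0xb7
prologue: push r5 → mem[0xb6]=0x06, sp=0xb6
body[0] mov  r1, r4 → r1=0x4b
body[1] sub  r5, r5, #1 → r5=0x05
body[2] add  r1, r1, #39 → r1=0x72
body[3] sub  r2, r2, r1 → r2=0x94
epilogue: pop r5=0x06, sp=0xb7
epilogue: pop r2=0x06, sp=0xb8
prologue pushed ['r2', 'r5'] at ['0xb7', '0xb6']

MEM = 0x06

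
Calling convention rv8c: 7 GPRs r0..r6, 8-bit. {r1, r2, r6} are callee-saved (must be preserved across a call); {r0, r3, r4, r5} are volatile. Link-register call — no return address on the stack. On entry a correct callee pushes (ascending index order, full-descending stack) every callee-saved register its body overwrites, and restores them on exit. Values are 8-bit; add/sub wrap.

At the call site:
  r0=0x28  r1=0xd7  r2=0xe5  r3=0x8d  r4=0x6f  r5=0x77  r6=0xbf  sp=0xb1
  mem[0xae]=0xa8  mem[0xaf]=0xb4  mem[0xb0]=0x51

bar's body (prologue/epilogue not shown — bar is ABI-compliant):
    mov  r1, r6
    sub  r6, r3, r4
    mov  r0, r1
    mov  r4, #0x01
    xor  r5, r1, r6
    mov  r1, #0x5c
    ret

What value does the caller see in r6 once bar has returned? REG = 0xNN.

prologue: push r1 -> mem[0xb0]=0xd7, sp=0xb0
prologue: push r6 -> mem[0xaf]=0xbf, sp=0xaf
body[0] mov  r1, r6 -> r1=0xbf
body[1] sub  r6, r3, r4 -> r6=0x1e
body[2] mov  r0, r1 -> r0=0xbf
body[3] mov  r4, #0x01 -> r4=0x01
body[4] xor  r5, r1, r6 -> r5=0xa1
body[5] mov  r1, #0x5c -> r1=0x5c
epilogue: pop r6=0xbf, sp=0xb0
epilogue: pop r1=0xd7, sp=0xb1
r6 is callee-saved -> restored

REG = 0xbf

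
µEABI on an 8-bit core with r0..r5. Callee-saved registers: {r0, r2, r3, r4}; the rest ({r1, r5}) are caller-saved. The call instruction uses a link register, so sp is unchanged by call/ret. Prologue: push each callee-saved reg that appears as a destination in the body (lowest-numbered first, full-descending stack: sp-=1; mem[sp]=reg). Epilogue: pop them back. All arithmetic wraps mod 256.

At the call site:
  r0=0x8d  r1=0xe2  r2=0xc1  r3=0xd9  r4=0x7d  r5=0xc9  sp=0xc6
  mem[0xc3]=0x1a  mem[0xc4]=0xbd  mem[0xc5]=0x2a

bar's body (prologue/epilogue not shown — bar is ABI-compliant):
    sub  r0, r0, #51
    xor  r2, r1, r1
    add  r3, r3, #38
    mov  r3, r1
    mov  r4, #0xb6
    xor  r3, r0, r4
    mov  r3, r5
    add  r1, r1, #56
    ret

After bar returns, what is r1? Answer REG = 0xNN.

REG = 0x1a

prologue: push r0 → mem[0xc5]=0x8d, sp=0xc5
prologue: push r2 → mem[0xc4]=0xc1, sp=0xc4
prologue: push r3 → mem[0xc3]=0xd9, sp=0xc3
prologue: push r4 → mem[0xc2]=0x7d, sp=0xc2
body[0] sub  r0, r0, #51 → r0=0x5a
body[1] xor  r2, r1, r1 → r2=0x00
body[2] add  r3, r3, #38 → r3=0xff
body[3] mov  r3, r1 → r3=0xe2
body[4] mov  r4, #0xb6 → r4=0xb6
body[5] xor  r3, r0, r4 → r3=0xec
body[6] mov  r3, r5 → r3=0xc9
body[7] add  r1, r1, #56 → r1=0x1a
epilogue: pop r4=0x7d, sp=0xc3
epilogue: pop r3=0xd9, sp=0xc4
epilogue: pop r2=0xc1, sp=0xc5
epilogue: pop r0=0x8d, sp=0xc6
r1 is caller-saved → body value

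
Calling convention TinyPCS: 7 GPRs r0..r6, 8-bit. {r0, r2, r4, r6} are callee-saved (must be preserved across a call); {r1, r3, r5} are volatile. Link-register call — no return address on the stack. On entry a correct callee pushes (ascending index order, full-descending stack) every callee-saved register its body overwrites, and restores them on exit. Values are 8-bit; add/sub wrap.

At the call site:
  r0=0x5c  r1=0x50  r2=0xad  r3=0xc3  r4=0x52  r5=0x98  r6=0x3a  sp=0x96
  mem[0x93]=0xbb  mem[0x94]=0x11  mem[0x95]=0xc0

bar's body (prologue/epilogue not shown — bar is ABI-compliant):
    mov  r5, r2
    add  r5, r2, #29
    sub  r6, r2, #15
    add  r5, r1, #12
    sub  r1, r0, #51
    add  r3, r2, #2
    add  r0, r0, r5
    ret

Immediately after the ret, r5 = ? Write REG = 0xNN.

prologue: push r0 → mem[0x95]=0x5c, sp=0x95
prologue: push r6 → mem[0x94]=0x3a, sp=0x94
body[0] mov  r5, r2 → r5=0xad
body[1] add  r5, r2, #29 → r5=0xca
body[2] sub  r6, r2, #15 → r6=0x9e
body[3] add  r5, r1, #12 → r5=0x5c
body[4] sub  r1, r0, #51 → r1=0x29
body[5] add  r3, r2, #2 → r3=0xaf
body[6] add  r0, r0, r5 → r0=0xb8
epilogue: pop r6=0x3a, sp=0x95
epilogue: pop r0=0x5c, sp=0x96
r5 is caller-saved → body value

REG = 0x5c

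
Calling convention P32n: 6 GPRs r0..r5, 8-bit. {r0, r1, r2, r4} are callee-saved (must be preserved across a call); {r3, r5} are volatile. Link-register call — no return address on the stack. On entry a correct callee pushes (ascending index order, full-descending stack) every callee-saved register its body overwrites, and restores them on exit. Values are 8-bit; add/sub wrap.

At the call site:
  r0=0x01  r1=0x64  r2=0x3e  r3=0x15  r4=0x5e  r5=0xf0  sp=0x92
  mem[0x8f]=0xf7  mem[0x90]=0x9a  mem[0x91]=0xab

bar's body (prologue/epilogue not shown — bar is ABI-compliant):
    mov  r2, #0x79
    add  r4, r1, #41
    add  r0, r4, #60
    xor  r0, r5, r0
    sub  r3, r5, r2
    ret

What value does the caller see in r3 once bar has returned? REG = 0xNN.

prologue: push r0 -> mem[0x91]=0x01, sp=0x91
prologue: push r2 -> mem[0x90]=0x3e, sp=0x90
prologue: push r4 -> mem[0x8f]=0x5e, sp=0x8f
body[0] mov  r2, #0x79 -> r2=0x79
body[1] add  r4, r1, #41 -> r4=0x8d
body[2] add  r0, r4, #60 -> r0=0xc9
body[3] xor  r0, r5, r0 -> r0=0x39
body[4] sub  r3, r5, r2 -> r3=0x77
epilogue: pop r4=0x5e, sp=0x90
epilogue: pop r2=0x3e, sp=0x91
epilogue: pop r0=0x01, sp=0x92
r3 is caller-saved -> body value

REG = 0x77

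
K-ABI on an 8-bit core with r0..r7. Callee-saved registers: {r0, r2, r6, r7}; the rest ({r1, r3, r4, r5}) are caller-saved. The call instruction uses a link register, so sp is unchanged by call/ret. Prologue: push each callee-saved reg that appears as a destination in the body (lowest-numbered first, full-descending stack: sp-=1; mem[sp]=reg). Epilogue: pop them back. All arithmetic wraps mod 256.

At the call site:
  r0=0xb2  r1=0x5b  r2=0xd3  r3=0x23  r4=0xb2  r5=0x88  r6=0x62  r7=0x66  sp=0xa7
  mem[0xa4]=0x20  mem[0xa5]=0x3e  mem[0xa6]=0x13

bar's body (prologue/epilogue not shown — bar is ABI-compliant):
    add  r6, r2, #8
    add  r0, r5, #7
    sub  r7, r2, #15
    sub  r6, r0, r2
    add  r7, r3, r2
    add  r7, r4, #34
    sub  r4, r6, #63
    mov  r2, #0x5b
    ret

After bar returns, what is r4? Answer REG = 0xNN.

REG = 0x7d

prologue: push r0 -> mem[0xa6]=0xb2, sp=0xa6
prologue: push r2 -> mem[0xa5]=0xd3, sp=0xa5
prologue: push r6 -> mem[0xa4]=0x62, sp=0xa4
prologue: push r7 -> mem[0xa3]=0x66, sp=0xa3
body[0] add  r6, r2, #8 -> r6=0xdb
body[1] add  r0, r5, #7 -> r0=0x8f
body[2] sub  r7, r2, #15 -> r7=0xc4
body[3] sub  r6, r0, r2 -> r6=0xbc
body[4] add  r7, r3, r2 -> r7=0xf6
body[5] add  r7, r4, #34 -> r7=0xd4
body[6] sub  r4, r6, #63 -> r4=0x7d
body[7] mov  r2, #0x5b -> r2=0x5b
epilogue: pop r7=0x66, sp=0xa4
epilogue: pop r6=0x62, sp=0xa5
epilogue: pop r2=0xd3, sp=0xa6
epilogue: pop r0=0xb2, sp=0xa7
r4 is caller-saved -> body value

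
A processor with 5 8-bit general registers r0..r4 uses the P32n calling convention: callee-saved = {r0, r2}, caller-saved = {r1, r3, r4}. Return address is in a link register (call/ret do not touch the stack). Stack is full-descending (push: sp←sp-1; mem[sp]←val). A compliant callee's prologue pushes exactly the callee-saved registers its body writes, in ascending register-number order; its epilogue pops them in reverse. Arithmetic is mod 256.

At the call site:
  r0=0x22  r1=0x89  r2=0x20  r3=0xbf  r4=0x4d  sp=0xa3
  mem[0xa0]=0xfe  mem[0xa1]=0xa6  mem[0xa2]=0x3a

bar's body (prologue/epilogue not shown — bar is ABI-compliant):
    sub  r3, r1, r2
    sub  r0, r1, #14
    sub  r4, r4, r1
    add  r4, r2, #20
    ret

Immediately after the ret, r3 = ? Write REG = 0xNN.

REG = 0x69

prologue: push r0 → mem[0xa2]=0x22, sp=0xa2
body[0] sub  r3, r1, r2 → r3=0x69
body[1] sub  r0, r1, #14 → r0=0x7b
body[2] sub  r4, r4, r1 → r4=0xc4
body[3] add  r4, r2, #20 → r4=0x34
epilogue: pop r0=0x22, sp=0xa3
r3 is caller-saved → body value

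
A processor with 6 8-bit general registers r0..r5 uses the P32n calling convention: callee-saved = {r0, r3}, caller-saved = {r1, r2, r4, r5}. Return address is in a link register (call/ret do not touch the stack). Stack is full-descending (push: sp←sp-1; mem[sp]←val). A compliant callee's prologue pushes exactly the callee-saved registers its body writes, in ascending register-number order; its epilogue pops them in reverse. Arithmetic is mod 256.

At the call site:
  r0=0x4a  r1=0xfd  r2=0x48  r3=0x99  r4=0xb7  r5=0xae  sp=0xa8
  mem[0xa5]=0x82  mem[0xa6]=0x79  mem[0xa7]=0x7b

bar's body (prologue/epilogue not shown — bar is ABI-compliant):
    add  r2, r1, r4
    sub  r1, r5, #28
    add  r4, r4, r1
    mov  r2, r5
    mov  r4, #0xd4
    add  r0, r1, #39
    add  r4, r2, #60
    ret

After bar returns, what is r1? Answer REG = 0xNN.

prologue: push r0 → mem[0xa7]=0x4a, sp=0xa7
body[0] add  r2, r1, r4 → r2=0xb4
body[1] sub  r1, r5, #28 → r1=0x92
body[2] add  r4, r4, r1 → r4=0x49
body[3] mov  r2, r5 → r2=0xae
body[4] mov  r4, #0xd4 → r4=0xd4
body[5] add  r0, r1, #39 → r0=0xb9
body[6] add  r4, r2, #60 → r4=0xea
epilogue: pop r0=0x4a, sp=0xa8
r1 is caller-saved → body value

REG = 0x92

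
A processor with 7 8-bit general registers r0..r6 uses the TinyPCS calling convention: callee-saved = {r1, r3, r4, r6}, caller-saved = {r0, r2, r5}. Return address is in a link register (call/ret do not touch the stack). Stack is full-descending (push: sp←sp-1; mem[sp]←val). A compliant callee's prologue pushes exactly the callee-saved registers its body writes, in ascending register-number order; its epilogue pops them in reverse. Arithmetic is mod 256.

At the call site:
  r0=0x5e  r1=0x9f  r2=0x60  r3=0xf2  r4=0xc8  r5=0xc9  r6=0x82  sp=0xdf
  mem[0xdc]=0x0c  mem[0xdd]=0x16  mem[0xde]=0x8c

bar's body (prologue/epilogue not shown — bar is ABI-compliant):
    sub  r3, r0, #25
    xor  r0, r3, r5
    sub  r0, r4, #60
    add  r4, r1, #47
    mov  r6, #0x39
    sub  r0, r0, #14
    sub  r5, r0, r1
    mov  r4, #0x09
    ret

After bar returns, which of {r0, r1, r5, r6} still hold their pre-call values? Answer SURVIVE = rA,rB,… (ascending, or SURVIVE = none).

SURVIVE = r1,r6

prologue: push r3 → mem[0xde]=0xf2, sp=0xde
prologue: push r4 → mem[0xdd]=0xc8, sp=0xdd
prologue: push r6 → mem[0xdc]=0x82, sp=0xdc
body[0] sub  r3, r0, #25 → r3=0x45
body[1] xor  r0, r3, r5 → r0=0x8c
body[2] sub  r0, r4, #60 → r0=0x8c
body[3] add  r4, r1, #47 → r4=0xce
body[4] mov  r6, #0x39 → r6=0x39
body[5] sub  r0, r0, #14 → r0=0x7e
body[6] sub  r5, r0, r1 → r5=0xdf
body[7] mov  r4, #0x09 → r4=0x09
epilogue: pop r6=0x82, sp=0xdd
epilogue: pop r4=0xc8, sp=0xde
epilogue: pop r3=0xf2, sp=0xdf
r0: caller-saved, written=True
r1: callee-saved, written=False
r5: caller-saved, written=True
r6: callee-saved, written=True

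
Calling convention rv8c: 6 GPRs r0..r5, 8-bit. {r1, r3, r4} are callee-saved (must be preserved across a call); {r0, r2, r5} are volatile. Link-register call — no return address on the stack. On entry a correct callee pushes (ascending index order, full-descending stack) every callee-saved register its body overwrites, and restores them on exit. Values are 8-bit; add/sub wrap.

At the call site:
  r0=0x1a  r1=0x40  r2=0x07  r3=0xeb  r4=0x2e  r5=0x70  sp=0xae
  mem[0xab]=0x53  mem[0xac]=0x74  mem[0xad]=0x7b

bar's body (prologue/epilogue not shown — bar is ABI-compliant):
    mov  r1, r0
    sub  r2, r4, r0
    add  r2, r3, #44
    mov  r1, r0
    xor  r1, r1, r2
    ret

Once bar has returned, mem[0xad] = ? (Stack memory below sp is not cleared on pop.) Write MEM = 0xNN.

prologue: push r1 → mem[0xad]=0x40, sp=0xad
body[0] mov  r1, r0 → r1=0x1a
body[1] sub  r2, r4, r0 → r2=0x14
body[2] add  r2, r3, #44 → r2=0x17
body[3] mov  r1, r0 → r1=0x1a
body[4] xor  r1, r1, r2 → r1=0x0d
epilogue: pop r1=0x40, sp=0xae
prologue pushed ['r1'] at ['0xad']

MEM = 0x40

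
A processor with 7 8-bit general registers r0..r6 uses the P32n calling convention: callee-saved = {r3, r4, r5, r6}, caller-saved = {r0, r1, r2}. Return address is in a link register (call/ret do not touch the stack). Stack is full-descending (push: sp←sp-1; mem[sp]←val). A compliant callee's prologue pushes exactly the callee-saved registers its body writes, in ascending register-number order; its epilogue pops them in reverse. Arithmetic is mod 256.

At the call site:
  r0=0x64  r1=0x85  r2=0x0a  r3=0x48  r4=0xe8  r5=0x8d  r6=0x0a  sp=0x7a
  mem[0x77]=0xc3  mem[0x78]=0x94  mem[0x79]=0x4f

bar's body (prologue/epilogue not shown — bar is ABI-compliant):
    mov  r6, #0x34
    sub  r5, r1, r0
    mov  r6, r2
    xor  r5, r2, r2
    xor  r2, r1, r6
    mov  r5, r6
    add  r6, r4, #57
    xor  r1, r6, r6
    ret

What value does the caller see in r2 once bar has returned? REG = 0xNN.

prologue: push r5 → mem[0x79]=0x8d, sp=0x79
prologue: push r6 → mem[0x78]=0x0a, sp=0x78
body[0] mov  r6, #0x34 → r6=0x34
body[1] sub  r5, r1, r0 → r5=0x21
body[2] mov  r6, r2 → r6=0x0a
body[3] xor  r5, r2, r2 → r5=0x00
body[4] xor  r2, r1, r6 → r2=0x8f
body[5] mov  r5, r6 → r5=0x0a
body[6] add  r6, r4, #57 → r6=0x21
body[7] xor  r1, r6, r6 → r1=0x00
epilogue: pop r6=0x0a, sp=0x79
epilogue: pop r5=0x8d, sp=0x7a
r2 is caller-saved → body value

REG = 0x8f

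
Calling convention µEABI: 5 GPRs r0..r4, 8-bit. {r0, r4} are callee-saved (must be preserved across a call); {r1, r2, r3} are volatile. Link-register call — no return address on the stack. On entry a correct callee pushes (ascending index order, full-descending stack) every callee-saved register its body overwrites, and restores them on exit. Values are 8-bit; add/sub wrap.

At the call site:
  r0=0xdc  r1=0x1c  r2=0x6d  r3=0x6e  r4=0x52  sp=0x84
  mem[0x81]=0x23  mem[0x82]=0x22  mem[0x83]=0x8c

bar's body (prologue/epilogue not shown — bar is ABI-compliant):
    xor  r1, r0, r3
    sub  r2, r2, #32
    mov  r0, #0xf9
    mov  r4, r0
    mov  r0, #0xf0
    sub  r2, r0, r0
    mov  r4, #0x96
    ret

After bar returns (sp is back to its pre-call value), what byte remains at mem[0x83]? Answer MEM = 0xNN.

prologue: push r0 → mem[0x83]=0xdc, sp=0x83
prologue: push r4 → mem[0x82]=0x52, sp=0x82
body[0] xor  r1, r0, r3 → r1=0xb2
body[1] sub  r2, r2, #32 → r2=0x4d
body[2] mov  r0, #0xf9 → r0=0xf9
body[3] mov  r4, r0 → r4=0xf9
body[4] mov  r0, #0xf0 → r0=0xf0
body[5] sub  r2, r0, r0 → r2=0x00
body[6] mov  r4, #0x96 → r4=0x96
epilogue: pop r4=0x52, sp=0x83
epilogue: pop r0=0xdc, sp=0x84
prologue pushed ['r0', 'r4'] at ['0x83', '0x82']

MEM = 0xdc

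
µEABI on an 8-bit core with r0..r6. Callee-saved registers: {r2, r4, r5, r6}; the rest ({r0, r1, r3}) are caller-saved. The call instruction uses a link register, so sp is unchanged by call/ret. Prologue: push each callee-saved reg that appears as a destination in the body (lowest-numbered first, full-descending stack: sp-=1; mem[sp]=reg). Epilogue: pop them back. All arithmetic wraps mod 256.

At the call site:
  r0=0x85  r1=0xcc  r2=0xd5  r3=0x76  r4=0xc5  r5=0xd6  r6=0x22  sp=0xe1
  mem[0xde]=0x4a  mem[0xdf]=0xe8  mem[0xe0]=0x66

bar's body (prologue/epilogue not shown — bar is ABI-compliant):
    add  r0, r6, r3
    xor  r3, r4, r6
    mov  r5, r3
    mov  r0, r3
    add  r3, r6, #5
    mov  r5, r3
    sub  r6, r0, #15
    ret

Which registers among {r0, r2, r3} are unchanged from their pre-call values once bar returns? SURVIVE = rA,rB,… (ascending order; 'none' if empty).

prologue: push r5 → mem[0xe0]=0xd6, sp=0xe0
prologue: push r6 → mem[0xdf]=0x22, sp=0xdf
body[0] add  r0, r6, r3 → r0=0x98
body[1] xor  r3, r4, r6 → r3=0xe7
body[2] mov  r5, r3 → r5=0xe7
body[3] mov  r0, r3 → r0=0xe7
body[4] add  r3, r6, #5 → r3=0x27
body[5] mov  r5, r3 → r5=0x27
body[6] sub  r6, r0, #15 → r6=0xd8
epilogue: pop r6=0x22, sp=0xe0
epilogue: pop r5=0xd6, sp=0xe1
r0: caller-saved, written=True
r2: callee-saved, written=False
r3: caller-saved, written=True

SURVIVE = r2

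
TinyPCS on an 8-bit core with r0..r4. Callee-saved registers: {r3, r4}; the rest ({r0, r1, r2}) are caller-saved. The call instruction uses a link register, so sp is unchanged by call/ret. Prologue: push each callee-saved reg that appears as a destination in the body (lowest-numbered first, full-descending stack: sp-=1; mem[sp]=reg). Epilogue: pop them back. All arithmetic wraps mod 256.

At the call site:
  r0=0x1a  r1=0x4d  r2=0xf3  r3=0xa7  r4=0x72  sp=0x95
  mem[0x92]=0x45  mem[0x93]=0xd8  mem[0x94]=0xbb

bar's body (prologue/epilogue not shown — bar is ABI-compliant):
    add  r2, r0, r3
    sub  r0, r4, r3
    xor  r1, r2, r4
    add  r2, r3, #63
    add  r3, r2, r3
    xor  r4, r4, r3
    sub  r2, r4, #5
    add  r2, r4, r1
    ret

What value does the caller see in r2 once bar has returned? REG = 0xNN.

prologue: push r3 -> mem[0x94]=0xa7, sp=0x94
prologue: push r4 -> mem[0x93]=0x72, sp=0x93
body[0] add  r2, r0, r3 -> r2=0xc1
body[1] sub  r0, r4, r3 -> r0=0xcb
body[2] xor  r1, r2, r4 -> r1=0xb3
body[3] add  r2, r3, #63 -> r2=0xe6
body[4] add  r3, r2, r3 -> r3=0x8d
body[5] xor  r4, r4, r3 -> r4=0xff
body[6] sub  r2, r4, #5 -> r2=0xfa
body[7] add  r2, r4, r1 -> r2=0xb2
epilogue: pop r4=0x72, sp=0x94
epilogue: pop r3=0xa7, sp=0x95
r2 is caller-saved -> body value

REG = 0xb2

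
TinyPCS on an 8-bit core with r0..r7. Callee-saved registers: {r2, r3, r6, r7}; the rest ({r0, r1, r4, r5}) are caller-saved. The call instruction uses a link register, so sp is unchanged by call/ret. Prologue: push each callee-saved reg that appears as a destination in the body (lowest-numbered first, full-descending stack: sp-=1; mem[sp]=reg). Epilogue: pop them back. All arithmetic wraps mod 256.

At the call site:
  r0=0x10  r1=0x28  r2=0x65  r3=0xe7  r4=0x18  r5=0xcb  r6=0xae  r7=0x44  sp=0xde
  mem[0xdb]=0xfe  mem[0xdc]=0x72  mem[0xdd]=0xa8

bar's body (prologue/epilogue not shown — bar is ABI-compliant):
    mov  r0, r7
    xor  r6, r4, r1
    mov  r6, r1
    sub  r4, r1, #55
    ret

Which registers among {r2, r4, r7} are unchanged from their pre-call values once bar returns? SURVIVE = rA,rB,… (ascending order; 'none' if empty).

prologue: push r6 → mem[0xdd]=0xae, sp=0xdd
body[0] mov  r0, r7 → r0=0x44
body[1] xor  r6, r4, r1 → r6=0x30
body[2] mov  r6, r1 → r6=0x28
body[3] sub  r4, r1, #55 → r4=0xf1
epilogue: pop r6=0xae, sp=0xde
r2: callee-saved, written=False
r4: caller-saved, written=True
r7: callee-saved, written=False

SURVIVE = r2,r7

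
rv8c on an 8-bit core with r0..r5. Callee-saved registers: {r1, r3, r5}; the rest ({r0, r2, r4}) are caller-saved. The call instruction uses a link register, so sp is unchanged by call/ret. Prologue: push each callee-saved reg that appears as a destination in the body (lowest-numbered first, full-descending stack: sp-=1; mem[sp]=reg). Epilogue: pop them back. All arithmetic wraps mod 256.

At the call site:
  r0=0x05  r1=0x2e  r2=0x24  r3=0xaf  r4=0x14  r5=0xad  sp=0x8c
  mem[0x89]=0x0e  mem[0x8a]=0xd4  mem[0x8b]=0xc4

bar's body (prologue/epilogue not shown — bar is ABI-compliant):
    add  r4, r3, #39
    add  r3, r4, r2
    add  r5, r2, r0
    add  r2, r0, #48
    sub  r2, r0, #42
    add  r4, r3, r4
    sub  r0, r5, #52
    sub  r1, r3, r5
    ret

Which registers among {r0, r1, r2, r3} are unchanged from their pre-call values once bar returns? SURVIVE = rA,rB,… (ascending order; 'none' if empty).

prologue: push r1 → mem[0x8b]=0x2e, sp=0x8b
prologue: push r3 → mem[0x8a]=0xaf, sp=0x8a
prologue: push r5 → mem[0x89]=0xad, sp=0x89
body[0] add  r4, r3, #39 → r4=0xd6
body[1] add  r3, r4, r2 → r3=0xfa
body[2] add  r5, r2, r0 → r5=0x29
body[3] add  r2, r0, #48 → r2=0x35
body[4] sub  r2, r0, #42 → r2=0xdb
body[5] add  r4, r3, r4 → r4=0xd0
body[6] sub  r0, r5, #52 → r0=0xf5
body[7] sub  r1, r3, r5 → r1=0xd1
epilogue: pop r5=0xad, sp=0x8a
epilogue: pop r3=0xaf, sp=0x8b
epilogue: pop r1=0x2e, sp=0x8c
r0: caller-saved, written=True
r1: callee-saved, written=True
r2: caller-saved, written=True
r3: callee-saved, written=True

SURVIVE = r1,r3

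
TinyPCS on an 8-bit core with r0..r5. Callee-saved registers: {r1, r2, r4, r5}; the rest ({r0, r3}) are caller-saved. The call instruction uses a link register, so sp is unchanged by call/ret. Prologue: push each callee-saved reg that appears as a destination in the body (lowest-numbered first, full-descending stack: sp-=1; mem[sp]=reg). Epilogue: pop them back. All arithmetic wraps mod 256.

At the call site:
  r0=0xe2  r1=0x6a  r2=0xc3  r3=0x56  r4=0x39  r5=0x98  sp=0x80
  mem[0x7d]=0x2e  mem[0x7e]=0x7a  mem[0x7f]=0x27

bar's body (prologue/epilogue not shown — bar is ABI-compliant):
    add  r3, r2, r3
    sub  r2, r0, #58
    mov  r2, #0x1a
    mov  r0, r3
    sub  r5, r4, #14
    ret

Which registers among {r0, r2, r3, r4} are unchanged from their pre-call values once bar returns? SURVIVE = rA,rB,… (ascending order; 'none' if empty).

prologue: push r2 -> mem[0x7f]=0xc3, sp=0x7f
prologue: push r5 -> mem[0x7e]=0x98, sp=0x7e
body[0] add  r3, r2, r3 -> r3=0x19
body[1] sub  r2, r0, #58 -> r2=0xa8
body[2] mov  r2, #0x1a -> r2=0x1a
body[3] mov  r0, r3 -> r0=0x19
body[4] sub  r5, r4, #14 -> r5=0x2b
epilogue: pop r5=0x98, sp=0x7f
epilogue: pop r2=0xc3, sp=0x80
r0: caller-saved, written=True
r2: callee-saved, written=True
r3: caller-saved, written=True
r4: callee-saved, written=False

SURVIVE = r2,r4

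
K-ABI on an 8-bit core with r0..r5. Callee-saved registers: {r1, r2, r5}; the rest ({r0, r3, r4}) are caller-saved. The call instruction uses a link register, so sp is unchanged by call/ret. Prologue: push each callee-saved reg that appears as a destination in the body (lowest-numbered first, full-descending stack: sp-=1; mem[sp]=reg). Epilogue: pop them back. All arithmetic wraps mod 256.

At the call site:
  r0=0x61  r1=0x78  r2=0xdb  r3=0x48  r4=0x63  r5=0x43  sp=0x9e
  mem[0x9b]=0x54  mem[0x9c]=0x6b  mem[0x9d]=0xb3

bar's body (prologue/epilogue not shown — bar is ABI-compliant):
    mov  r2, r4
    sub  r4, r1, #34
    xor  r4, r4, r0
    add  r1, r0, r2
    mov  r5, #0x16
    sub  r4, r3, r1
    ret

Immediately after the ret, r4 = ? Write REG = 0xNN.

prologue: push r1 → mem[0x9d]=0x78, sp=0x9d
prologue: push r2 → mem[0x9c]=0xdb, sp=0x9c
prologue: push r5 → mem[0x9b]=0x43, sp=0x9b
body[0] mov  r2, r4 → r2=0x63
body[1] sub  r4, r1, #34 → r4=0x56
body[2] xor  r4, r4, r0 → r4=0x37
body[3] add  r1, r0, r2 → r1=0xc4
body[4] mov  r5, #0x16 → r5=0x16
body[5] sub  r4, r3, r1 → r4=0x84
epilogue: pop r5=0x43, sp=0x9c
epilogue: pop r2=0xdb, sp=0x9d
epilogue: pop r1=0x78, sp=0x9e
r4 is caller-saved → body value

REG = 0x84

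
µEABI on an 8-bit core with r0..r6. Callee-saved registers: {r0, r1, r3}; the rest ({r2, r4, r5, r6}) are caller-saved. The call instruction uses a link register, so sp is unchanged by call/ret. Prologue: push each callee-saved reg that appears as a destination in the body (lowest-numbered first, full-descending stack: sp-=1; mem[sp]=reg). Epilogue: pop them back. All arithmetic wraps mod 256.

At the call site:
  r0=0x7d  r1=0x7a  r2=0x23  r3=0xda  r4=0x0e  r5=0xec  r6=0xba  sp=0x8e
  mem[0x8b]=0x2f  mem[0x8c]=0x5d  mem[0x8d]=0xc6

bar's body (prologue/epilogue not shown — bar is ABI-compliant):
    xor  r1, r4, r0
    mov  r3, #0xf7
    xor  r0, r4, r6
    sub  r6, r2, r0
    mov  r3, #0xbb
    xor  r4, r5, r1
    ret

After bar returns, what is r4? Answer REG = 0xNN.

prologue: push r0 -> mem[0x8d]=0x7d, sp=0x8d
prologue: push r1 -> mem[0x8c]=0x7a, sp=0x8c
prologue: push r3 -> mem[0x8b]=0xda, sp=0x8b
body[0] xor  r1, r4, r0 -> r1=0x73
body[1] mov  r3, #0xf7 -> r3=0xf7
body[2] xor  r0, r4, r6 -> r0=0xb4
body[3] sub  r6, r2, r0 -> r6=0x6f
body[4] mov  r3, #0xbb -> r3=0xbb
body[5] xor  r4, r5, r1 -> r4=0x9f
epilogue: pop r3=0xda, sp=0x8c
epilogue: pop r1=0x7a, sp=0x8d
epilogue: pop r0=0x7d, sp=0x8e
r4 is caller-saved -> body value

REG = 0x9f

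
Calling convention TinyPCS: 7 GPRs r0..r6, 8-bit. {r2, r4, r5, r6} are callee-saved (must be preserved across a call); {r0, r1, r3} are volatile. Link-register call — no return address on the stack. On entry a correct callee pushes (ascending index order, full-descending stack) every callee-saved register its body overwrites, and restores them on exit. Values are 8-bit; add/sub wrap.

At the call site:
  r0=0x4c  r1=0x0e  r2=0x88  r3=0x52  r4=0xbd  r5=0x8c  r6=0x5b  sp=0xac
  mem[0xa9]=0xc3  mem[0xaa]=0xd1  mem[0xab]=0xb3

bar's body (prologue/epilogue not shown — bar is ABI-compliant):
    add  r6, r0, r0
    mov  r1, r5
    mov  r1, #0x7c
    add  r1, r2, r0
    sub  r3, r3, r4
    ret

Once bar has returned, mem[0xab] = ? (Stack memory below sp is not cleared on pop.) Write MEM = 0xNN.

prologue: push r6 -> mem[0xab]=0x5b, sp=0xab
body[0] add  r6, r0, r0 -> r6=0x98
body[1] mov  r1, r5 -> r1=0x8c
body[2] mov  r1, #0x7c -> r1=0x7c
body[3] add  r1, r2, r0 -> r1=0xd4
body[4] sub  r3, r3, r4 -> r3=0x95
epilogue: pop r6=0x5b, sp=0xac
prologue pushed ['r6'] at ['0xab']

MEM = 0x5b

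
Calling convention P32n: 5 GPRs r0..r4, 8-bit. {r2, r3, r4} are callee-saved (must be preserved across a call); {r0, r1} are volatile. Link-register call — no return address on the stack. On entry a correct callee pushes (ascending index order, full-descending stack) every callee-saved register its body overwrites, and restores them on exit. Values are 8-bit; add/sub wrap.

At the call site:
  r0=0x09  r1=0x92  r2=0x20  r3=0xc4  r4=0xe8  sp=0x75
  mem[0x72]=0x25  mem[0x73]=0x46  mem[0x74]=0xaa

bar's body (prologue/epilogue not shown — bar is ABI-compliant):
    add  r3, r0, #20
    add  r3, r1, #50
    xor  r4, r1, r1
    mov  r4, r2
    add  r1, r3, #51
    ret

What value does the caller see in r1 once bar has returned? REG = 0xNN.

REG = 0xf7

prologue: push r3 -> mem[0x74]=0xc4, sp=0x74
prologue: push r4 -> mem[0x73]=0xe8, sp=0x73
body[0] add  r3, r0, #20 -> r3=0x1d
body[1] add  r3, r1, #50 -> r3=0xc4
body[2] xor  r4, r1, r1 -> r4=0x00
body[3] mov  r4, r2 -> r4=0x20
body[4] add  r1, r3, #51 -> r1=0xf7
epilogue: pop r4=0xe8, sp=0x74
epilogue: pop r3=0xc4, sp=0x75
r1 is caller-saved -> body value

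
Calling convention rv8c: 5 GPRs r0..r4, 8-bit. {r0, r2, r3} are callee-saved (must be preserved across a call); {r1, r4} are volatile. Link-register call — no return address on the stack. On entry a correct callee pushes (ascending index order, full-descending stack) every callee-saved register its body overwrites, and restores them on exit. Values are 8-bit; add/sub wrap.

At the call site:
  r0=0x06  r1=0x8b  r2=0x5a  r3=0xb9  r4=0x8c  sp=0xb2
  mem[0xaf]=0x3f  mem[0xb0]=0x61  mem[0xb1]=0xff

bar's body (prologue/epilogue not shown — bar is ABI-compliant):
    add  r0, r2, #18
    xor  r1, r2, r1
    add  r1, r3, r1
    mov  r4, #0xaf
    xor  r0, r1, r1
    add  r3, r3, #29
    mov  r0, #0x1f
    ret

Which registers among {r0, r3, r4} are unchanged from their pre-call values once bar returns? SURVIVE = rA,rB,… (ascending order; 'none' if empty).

prologue: push r0 → mem[0xb1]=0x06, sp=0xb1
prologue: push r3 → mem[0xb0]=0xb9, sp=0xb0
body[0] add  r0, r2, #18 → r0=0x6c
body[1] xor  r1, r2, r1 → r1=0xd1
body[2] add  r1, r3, r1 → r1=0x8a
body[3] mov  r4, #0xaf → r4=0xaf
body[4] xor  r0, r1, r1 → r0=0x00
body[5] add  r3, r3, #29 → r3=0xd6
body[6] mov  r0, #0x1f → r0=0x1f
epilogue: pop r3=0xb9, sp=0xb1
epilogue: pop r0=0x06, sp=0xb2
r0: callee-saved, written=True
r3: callee-saved, written=True
r4: caller-saved, written=True

SURVIVE = r0,r3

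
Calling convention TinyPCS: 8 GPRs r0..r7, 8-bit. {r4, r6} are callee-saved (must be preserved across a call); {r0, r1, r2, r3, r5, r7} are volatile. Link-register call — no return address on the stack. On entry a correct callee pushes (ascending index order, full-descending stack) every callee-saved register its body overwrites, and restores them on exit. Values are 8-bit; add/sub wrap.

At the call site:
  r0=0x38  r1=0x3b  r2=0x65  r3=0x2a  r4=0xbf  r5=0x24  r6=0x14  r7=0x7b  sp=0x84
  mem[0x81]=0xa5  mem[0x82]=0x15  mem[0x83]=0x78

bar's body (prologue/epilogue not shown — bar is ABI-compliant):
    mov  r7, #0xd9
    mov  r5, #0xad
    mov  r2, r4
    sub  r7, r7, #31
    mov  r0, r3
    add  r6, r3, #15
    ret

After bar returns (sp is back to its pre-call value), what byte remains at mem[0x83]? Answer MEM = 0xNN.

MEM = 0x14

prologue: push r6 -> mem[0x83]=0x14, sp=0x83
body[0] mov  r7, #0xd9 -> r7=0xd9
body[1] mov  r5, #0xad -> r5=0xad
body[2] mov  r2, r4 -> r2=0xbf
body[3] sub  r7, r7, #31 -> r7=0xba
body[4] mov  r0, r3 -> r0=0x2a
body[5] add  r6, r3, #15 -> r6=0x39
epilogue: pop r6=0x14, sp=0x84
prologue pushed ['r6'] at ['0x83']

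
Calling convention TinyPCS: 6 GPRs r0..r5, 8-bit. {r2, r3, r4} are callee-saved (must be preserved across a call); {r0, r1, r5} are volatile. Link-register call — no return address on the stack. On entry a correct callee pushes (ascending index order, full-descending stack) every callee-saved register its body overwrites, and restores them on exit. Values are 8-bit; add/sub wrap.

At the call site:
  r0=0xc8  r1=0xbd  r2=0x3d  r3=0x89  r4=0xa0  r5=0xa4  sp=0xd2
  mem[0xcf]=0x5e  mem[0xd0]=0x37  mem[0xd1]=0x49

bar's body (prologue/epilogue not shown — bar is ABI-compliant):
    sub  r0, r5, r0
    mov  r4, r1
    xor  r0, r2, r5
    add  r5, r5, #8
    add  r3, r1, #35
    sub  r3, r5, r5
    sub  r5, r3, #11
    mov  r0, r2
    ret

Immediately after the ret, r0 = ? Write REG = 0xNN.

prologue: push r3 → mem[0xd1]=0x89, sp=0xd1
prologue: push r4 → mem[0xd0]=0xa0, sp=0xd0
body[0] sub  r0, r5, r0 → r0=0xdc
body[1] mov  r4, r1 → r4=0xbd
body[2] xor  r0, r2, r5 → r0=0x99
body[3] add  r5, r5, #8 → r5=0xac
body[4] add  r3, r1, #35 → r3=0xe0
body[5] sub  r3, r5, r5 → r3=0x00
body[6] sub  r5, r3, #11 → r5=0xf5
body[7] mov  r0, r2 → r0=0x3d
epilogue: pop r4=0xa0, sp=0xd1
epilogue: pop r3=0x89, sp=0xd2
r0 is caller-saved → body value

REG = 0x3d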